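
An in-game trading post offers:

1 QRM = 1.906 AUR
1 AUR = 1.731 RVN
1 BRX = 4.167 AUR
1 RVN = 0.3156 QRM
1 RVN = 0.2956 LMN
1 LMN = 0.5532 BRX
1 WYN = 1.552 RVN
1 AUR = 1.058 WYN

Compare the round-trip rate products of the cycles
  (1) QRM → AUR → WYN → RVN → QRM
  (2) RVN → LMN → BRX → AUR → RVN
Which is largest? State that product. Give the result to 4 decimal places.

(1) 1.906 × 1.058 × 1.552 × 0.3156 = 0.98773
(2) 0.2956 × 0.5532 × 4.167 × 1.731 = 1.17953
Highest is cycle (2) at 1.1795 (>1, arbitrage).

1.1795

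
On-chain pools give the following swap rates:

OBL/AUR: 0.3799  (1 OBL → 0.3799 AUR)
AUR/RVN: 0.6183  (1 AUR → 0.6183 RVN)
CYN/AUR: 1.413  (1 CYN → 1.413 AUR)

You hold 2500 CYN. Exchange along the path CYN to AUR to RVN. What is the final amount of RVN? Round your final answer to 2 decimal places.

2184.14

2500 CYN × 1.413 = 3532.5 AUR
3532.5 AUR × 0.6183 = 2184.14475 RVN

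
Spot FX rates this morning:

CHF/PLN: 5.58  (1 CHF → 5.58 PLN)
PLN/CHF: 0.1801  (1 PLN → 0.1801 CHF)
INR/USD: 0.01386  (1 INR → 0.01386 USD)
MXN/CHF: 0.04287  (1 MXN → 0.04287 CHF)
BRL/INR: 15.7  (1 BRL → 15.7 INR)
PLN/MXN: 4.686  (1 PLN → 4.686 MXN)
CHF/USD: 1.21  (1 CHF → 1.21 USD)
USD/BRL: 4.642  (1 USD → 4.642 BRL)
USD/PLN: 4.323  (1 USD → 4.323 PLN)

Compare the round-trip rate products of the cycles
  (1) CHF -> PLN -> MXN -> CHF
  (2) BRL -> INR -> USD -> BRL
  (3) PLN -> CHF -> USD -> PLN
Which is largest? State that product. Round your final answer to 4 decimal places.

1.1210

(1) 5.58 × 4.686 × 0.04287 = 1.12096
(2) 15.7 × 0.01386 × 4.642 = 1.01011
(3) 0.1801 × 1.21 × 4.323 = 0.94207
Highest is cycle (1) at 1.1210 (>1, arbitrage).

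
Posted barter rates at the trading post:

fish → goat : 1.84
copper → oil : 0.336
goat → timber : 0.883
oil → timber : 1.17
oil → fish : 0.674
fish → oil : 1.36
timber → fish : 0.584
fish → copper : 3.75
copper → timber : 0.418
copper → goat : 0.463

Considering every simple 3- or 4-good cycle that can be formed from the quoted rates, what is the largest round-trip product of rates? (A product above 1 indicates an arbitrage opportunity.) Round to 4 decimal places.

0.9488

timber→fish→goat→timber: 0.584 × 1.84 × 0.883 = 0.94884
timber→fish→oil→timber: 0.584 × 1.36 × 1.17 = 0.92926
timber→fish→copper→timber: 0.584 × 3.75 × 0.418 = 0.91542
timber→fish→copper→goat→timber: 0.584 × 3.75 × 0.463 × 0.883 = 0.89534
timber→fish→copper→oil→timber: 0.584 × 3.75 × 0.336 × 1.17 = 0.86093
fish→copper→oil→fish: 3.75 × 0.336 × 0.674 = 0.84924
Maximum is timber→fish→goat→timber at 0.9488; no arbitrage — every cycle loses value.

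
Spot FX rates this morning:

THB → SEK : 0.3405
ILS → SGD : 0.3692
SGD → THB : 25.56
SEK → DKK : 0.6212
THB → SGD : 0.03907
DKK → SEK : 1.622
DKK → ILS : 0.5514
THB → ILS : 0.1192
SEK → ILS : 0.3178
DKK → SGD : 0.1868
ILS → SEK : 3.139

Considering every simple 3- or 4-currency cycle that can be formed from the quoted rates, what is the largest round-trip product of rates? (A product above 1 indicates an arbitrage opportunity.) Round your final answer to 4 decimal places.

1.1249

SGD→THB→ILS→SGD: 25.56 × 0.1192 × 0.3692 = 1.12486
DKK→ILS→SEK→DKK: 0.5514 × 3.139 × 0.6212 = 1.07520
SGD→THB→SEK→ILS→SGD: 25.56 × 0.3405 × 0.3178 × 0.3692 = 1.02116
SGD→THB→SEK→DKK→SGD: 25.56 × 0.3405 × 0.6212 × 0.1868 = 1.00992
Maximum is SGD→THB→ILS→SGD at 1.1249; arbitrage exists.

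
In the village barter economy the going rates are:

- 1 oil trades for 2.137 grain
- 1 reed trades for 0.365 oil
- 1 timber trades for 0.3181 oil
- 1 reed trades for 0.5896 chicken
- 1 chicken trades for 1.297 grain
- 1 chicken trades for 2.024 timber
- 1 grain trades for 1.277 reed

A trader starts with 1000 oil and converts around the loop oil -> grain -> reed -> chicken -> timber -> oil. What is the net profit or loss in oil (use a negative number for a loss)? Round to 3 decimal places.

35.922

1000 oil × 2.137 = 2137 grain
2137 grain × 1.277 = 2728.949 reed
2728.949 reed × 0.5896 = 1608.9883304 chicken
1608.9883304 chicken × 2.024 = 3256.5923807296 timber
3256.5923807296 timber × 0.3181 = 1035.92203631008576 oil
Net change: 1035.92203631008576 − 1000 = 35.92203631008576 oil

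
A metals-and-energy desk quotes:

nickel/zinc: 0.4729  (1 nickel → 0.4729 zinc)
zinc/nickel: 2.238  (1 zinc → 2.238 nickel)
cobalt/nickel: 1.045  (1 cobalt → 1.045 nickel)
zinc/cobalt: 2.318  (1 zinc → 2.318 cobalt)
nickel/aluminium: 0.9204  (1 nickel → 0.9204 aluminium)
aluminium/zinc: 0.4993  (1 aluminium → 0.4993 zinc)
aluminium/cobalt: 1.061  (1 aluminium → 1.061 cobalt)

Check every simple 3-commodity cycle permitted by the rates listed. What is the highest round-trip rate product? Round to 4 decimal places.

zinc→cobalt→nickel→zinc: 2.318 × 1.045 × 0.4729 = 1.14551
zinc→nickel→aluminium→zinc: 2.238 × 0.9204 × 0.4993 = 1.02849
aluminium→cobalt→nickel→aluminium: 1.061 × 1.045 × 0.9204 = 1.02049
Maximum is zinc→cobalt→nickel→zinc at 1.1455; arbitrage exists.

1.1455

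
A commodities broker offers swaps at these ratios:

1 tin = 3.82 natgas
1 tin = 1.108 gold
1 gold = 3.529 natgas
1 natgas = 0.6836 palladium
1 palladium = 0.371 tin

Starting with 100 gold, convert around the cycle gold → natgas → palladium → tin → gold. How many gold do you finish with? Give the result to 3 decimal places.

100 gold × 3.529 = 352.9 natgas
352.9 natgas × 0.6836 = 241.24244 palladium
241.24244 palladium × 0.371 = 89.50094524 tin
89.50094524 tin × 1.108 = 99.16704732592 gold

99.167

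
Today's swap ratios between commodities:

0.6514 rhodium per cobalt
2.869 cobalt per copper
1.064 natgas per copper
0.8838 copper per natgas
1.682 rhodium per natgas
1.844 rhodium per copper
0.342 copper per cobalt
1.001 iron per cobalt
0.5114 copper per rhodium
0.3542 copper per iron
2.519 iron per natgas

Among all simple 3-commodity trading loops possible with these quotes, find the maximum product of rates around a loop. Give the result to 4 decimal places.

iron→copper→cobalt→iron: 0.3542 × 2.869 × 1.001 = 1.01722
copper→cobalt→rhodium→copper: 2.869 × 0.6514 × 0.5114 = 0.95574
iron→copper→natgas→iron: 0.3542 × 1.064 × 2.519 = 0.94933
copper→natgas→rhodium→copper: 1.064 × 1.682 × 0.5114 = 0.91523
Maximum is iron→copper→cobalt→iron at 1.0172; arbitrage exists.

1.0172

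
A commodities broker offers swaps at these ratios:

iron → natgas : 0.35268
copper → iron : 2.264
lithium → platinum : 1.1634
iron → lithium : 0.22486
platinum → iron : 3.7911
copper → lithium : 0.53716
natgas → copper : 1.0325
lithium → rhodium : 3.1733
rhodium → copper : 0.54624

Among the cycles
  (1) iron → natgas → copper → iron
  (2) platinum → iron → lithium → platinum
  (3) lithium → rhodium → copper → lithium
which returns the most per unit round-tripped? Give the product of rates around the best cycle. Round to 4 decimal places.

0.9918

(1) 0.35268 × 1.0325 × 2.264 = 0.82442
(2) 3.7911 × 0.22486 × 1.1634 = 0.99176
(3) 3.1733 × 0.54624 × 0.53716 = 0.93110
Highest is cycle (2) at 0.9918 (≤1, no arbitrage).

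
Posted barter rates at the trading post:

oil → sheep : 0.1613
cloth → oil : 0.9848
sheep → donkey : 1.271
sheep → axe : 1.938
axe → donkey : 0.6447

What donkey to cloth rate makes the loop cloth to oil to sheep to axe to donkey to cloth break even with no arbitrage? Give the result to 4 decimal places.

Known legs of the cycle: 0.9848 × 0.1613 × 1.938 × 0.6447 = 0.198469534115664
For no arbitrage the full-cycle product must be 1, so the missing rate is 1 / 0.198469534115664 ≈ 5.038557.

5.0386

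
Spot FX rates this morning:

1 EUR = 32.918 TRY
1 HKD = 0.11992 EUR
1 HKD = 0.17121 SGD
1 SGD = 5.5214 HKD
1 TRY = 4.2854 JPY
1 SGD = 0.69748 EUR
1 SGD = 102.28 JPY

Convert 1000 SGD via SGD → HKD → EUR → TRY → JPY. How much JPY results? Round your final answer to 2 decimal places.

93404.03

1000 SGD × 5.5214 = 5521.4 HKD
5521.4 HKD × 0.11992 = 662.126288 EUR
662.126288 EUR × 32.918 = 21795.873148384 TRY
21795.873148384 TRY × 4.2854 = 93404.0347900847936 JPY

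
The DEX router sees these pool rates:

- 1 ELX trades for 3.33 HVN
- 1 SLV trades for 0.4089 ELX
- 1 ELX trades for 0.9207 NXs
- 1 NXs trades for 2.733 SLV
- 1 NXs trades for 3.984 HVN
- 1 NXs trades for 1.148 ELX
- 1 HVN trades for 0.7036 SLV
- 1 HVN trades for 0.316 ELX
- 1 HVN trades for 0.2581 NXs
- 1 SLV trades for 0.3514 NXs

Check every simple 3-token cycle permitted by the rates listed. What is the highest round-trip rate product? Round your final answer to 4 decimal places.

NXs→HVN→ELX→NXs: 3.984 × 0.316 × 0.9207 = 1.15911
NXs→SLV→ELX→NXs: 2.733 × 0.4089 × 0.9207 = 1.02890
NXs→ELX→HVN→NXs: 1.148 × 3.33 × 0.2581 = 0.98668
NXs→HVN→SLV→NXs: 3.984 × 0.7036 × 0.3514 = 0.98502
ELX→HVN→SLV→ELX: 3.33 × 0.7036 × 0.4089 = 0.95805
Maximum is NXs→HVN→ELX→NXs at 1.1591; arbitrage exists.

1.1591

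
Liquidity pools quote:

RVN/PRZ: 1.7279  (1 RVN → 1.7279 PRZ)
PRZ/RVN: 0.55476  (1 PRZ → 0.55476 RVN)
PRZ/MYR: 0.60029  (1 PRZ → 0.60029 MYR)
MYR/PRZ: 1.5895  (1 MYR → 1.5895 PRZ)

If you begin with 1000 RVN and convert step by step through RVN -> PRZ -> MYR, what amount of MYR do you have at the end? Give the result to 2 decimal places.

1000 RVN × 1.7279 = 1727.9 PRZ
1727.9 PRZ × 0.60029 = 1037.241091 MYR

1037.24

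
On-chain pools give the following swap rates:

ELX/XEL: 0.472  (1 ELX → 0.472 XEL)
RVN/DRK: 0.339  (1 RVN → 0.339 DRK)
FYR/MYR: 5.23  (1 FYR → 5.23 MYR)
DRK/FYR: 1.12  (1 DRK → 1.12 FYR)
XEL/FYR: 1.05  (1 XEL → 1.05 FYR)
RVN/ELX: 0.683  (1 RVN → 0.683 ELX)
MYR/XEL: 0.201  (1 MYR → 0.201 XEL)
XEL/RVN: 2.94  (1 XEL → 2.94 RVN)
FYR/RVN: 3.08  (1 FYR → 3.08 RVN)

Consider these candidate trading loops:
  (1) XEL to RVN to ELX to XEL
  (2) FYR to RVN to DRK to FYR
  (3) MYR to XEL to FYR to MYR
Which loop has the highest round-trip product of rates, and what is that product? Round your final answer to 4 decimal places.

1.1694

(1) 2.94 × 0.683 × 0.472 = 0.94779
(2) 3.08 × 0.339 × 1.12 = 1.16941
(3) 0.201 × 1.05 × 5.23 = 1.10379
Highest is cycle (2) at 1.1694 (>1, arbitrage).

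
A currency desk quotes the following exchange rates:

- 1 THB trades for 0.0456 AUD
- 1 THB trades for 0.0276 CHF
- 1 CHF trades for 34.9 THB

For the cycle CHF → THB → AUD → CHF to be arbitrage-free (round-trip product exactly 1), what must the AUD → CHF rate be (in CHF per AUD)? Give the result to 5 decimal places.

Known legs of the cycle: 34.9 × 0.0456 = 1.59144
For no arbitrage the full-cycle product must be 1, so the missing rate is 1 / 1.59144 ≈ 0.6283617.

0.62836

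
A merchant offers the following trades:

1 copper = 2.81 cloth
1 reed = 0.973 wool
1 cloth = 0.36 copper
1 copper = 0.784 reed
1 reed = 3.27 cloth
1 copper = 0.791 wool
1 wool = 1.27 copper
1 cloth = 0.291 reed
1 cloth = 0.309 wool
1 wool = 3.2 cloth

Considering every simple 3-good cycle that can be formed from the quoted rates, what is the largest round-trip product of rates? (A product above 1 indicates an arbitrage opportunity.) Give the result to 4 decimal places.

1.1027

copper→cloth→wool→copper: 2.81 × 0.309 × 1.27 = 1.10273
copper→reed→wool→copper: 0.784 × 0.973 × 1.27 = 0.96880
copper→reed→cloth→copper: 0.784 × 3.27 × 0.36 = 0.92292
copper→wool→cloth→copper: 0.791 × 3.2 × 0.36 = 0.91123
wool→cloth→reed→wool: 3.2 × 0.291 × 0.973 = 0.90606
Maximum is copper→cloth→wool→copper at 1.1027; arbitrage exists.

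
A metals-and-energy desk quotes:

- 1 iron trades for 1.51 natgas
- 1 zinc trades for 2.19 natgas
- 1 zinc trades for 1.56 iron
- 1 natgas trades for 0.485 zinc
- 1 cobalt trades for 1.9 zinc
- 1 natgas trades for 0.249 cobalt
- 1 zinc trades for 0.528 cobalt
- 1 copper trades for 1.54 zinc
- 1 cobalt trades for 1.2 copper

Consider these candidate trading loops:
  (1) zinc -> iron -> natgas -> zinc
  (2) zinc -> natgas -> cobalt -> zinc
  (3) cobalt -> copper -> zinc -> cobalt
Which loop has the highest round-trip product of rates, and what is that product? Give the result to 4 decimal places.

1.1425

(1) 1.56 × 1.51 × 0.485 = 1.14247
(2) 2.19 × 0.249 × 1.9 = 1.03609
(3) 1.2 × 1.54 × 0.528 = 0.97574
Highest is cycle (1) at 1.1425 (>1, arbitrage).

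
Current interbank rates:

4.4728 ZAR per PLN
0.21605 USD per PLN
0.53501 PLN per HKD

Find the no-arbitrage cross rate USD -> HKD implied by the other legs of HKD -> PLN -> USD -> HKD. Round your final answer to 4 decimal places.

8.6513

Known legs of the cycle: 0.53501 × 0.21605 = 0.1155889105
For no arbitrage the full-cycle product must be 1, so the missing rate is 1 / 0.1155889105 ≈ 8.651349.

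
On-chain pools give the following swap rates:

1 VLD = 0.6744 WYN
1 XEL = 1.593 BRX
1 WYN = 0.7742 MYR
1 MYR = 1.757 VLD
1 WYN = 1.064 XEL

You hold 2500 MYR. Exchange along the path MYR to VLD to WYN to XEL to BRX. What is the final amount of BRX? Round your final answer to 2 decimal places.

5020.96

2500 MYR × 1.757 = 4392.5 VLD
4392.5 VLD × 0.6744 = 2962.302 WYN
2962.302 WYN × 1.064 = 3151.889328 XEL
3151.889328 XEL × 1.593 = 5020.959699504 BRX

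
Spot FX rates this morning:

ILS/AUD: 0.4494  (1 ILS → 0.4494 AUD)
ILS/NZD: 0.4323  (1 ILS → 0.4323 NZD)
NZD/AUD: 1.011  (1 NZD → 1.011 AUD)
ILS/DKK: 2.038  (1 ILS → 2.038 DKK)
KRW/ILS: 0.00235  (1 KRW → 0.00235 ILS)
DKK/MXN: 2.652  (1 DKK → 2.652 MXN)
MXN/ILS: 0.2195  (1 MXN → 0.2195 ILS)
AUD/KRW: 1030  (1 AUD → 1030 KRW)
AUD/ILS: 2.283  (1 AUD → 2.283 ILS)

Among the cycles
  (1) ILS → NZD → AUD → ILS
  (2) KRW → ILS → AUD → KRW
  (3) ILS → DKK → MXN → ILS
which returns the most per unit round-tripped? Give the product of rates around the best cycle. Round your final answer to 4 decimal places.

(1) 0.4323 × 1.011 × 2.283 = 0.99780
(2) 0.00235 × 0.4494 × 1030 = 1.08777
(3) 2.038 × 2.652 × 0.2195 = 1.18635
Highest is cycle (3) at 1.1863 (>1, arbitrage).

1.1863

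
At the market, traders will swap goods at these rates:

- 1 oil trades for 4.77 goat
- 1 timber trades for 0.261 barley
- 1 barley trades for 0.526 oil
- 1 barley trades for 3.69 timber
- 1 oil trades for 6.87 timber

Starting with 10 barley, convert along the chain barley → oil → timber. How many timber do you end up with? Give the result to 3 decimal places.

36.136

10 barley × 0.526 = 5.26 oil
5.26 oil × 6.87 = 36.1362 timber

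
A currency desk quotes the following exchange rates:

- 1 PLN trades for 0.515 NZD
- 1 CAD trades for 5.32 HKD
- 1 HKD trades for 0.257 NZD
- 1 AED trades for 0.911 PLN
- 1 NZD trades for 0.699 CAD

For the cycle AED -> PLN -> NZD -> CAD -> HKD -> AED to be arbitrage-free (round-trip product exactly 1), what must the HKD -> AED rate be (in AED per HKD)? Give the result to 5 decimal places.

Known legs of the cycle: 0.911 × 0.515 × 0.699 × 5.32 = 1.7446745022
For no arbitrage the full-cycle product must be 1, so the missing rate is 1 / 1.7446745022 ≈ 0.5731728.

0.57317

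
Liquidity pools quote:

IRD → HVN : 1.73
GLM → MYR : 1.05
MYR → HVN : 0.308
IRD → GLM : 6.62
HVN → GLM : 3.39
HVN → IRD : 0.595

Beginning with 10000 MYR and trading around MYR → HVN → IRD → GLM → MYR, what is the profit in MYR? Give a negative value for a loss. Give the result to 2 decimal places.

2738.40

10000 MYR × 0.308 = 3080 HVN
3080 HVN × 0.595 = 1832.6 IRD
1832.6 IRD × 6.62 = 12131.812 GLM
12131.812 GLM × 1.05 = 12738.4026 MYR
Net change: 12738.4026 − 10000 = 2738.4026 MYR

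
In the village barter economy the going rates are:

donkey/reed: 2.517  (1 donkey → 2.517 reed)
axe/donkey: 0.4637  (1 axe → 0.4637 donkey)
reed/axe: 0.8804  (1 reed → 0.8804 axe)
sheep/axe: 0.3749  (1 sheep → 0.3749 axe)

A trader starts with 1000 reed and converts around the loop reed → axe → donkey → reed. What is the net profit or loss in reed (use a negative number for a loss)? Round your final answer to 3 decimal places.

1000 reed × 0.8804 = 880.4 axe
880.4 axe × 0.4637 = 408.24148 donkey
408.24148 donkey × 2.517 = 1027.54380516 reed
Net change: 1027.54380516 − 1000 = 27.54380516 reed

27.544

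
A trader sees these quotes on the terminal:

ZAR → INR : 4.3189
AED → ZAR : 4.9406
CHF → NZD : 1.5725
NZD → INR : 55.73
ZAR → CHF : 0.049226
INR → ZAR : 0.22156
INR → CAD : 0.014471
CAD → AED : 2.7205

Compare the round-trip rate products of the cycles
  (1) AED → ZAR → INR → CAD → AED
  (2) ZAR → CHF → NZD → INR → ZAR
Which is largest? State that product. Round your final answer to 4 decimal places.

(1) 4.9406 × 4.3189 × 0.014471 × 2.7205 = 0.84004
(2) 0.049226 × 1.5725 × 55.73 × 0.22156 = 0.95580
Highest is cycle (2) at 0.9558 (≤1, no arbitrage).

0.9558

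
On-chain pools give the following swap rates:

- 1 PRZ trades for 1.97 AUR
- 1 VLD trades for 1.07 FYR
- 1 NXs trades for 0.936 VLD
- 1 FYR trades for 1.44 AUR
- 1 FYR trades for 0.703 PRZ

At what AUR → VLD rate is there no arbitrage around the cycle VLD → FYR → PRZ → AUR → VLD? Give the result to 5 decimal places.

0.67483

Known legs of the cycle: 1.07 × 0.703 × 1.97 = 1.4818537
For no arbitrage the full-cycle product must be 1, so the missing rate is 1 / 1.4818537 ≈ 0.6748305.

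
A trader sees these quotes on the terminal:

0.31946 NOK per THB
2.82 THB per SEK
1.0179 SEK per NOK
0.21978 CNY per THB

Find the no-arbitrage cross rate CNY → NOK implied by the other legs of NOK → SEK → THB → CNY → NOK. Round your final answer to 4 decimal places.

Known legs of the cycle: 1.0179 × 2.82 × 0.21978 = 0.63087365484
For no arbitrage the full-cycle product must be 1, so the missing rate is 1 / 0.63087365484 ≈ 1.585103.

1.5851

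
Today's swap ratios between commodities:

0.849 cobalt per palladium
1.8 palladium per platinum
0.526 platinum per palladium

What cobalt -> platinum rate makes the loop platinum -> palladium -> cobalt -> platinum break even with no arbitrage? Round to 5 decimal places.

Known legs of the cycle: 1.8 × 0.849 = 1.5282
For no arbitrage the full-cycle product must be 1, so the missing rate is 1 / 1.5282 ≈ 0.6543646.

0.65436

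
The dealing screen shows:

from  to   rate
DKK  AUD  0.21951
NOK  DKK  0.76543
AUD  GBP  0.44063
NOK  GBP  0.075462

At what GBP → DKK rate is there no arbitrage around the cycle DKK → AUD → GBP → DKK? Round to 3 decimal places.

Known legs of the cycle: 0.21951 × 0.44063 = 0.0967226913
For no arbitrage the full-cycle product must be 1, so the missing rate is 1 / 0.0967226913 ≈ 10.33884.

10.339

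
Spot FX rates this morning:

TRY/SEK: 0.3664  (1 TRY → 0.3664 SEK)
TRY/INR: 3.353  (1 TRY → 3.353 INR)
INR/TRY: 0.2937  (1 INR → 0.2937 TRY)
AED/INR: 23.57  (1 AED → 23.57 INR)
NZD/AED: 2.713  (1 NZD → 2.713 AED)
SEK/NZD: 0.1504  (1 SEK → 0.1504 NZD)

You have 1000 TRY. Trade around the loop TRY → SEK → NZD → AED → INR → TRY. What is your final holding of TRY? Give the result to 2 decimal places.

1034.94

1000 TRY × 0.3664 = 366.4 SEK
366.4 SEK × 0.1504 = 55.10656 NZD
55.10656 NZD × 2.713 = 149.50409728 AED
149.50409728 AED × 23.57 = 3523.8115728896 INR
3523.8115728896 INR × 0.2937 = 1034.94345895767552 TRY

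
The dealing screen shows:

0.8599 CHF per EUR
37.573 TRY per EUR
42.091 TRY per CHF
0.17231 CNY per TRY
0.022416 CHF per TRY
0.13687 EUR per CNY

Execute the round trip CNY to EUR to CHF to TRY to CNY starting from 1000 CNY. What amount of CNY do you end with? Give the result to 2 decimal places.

1000 CNY × 0.13687 = 136.87 EUR
136.87 EUR × 0.8599 = 117.694513 CHF
117.694513 CHF × 42.091 = 4953.879746683 TRY
4953.879746683 TRY × 0.17231 = 853.60301915094773 CNY

853.60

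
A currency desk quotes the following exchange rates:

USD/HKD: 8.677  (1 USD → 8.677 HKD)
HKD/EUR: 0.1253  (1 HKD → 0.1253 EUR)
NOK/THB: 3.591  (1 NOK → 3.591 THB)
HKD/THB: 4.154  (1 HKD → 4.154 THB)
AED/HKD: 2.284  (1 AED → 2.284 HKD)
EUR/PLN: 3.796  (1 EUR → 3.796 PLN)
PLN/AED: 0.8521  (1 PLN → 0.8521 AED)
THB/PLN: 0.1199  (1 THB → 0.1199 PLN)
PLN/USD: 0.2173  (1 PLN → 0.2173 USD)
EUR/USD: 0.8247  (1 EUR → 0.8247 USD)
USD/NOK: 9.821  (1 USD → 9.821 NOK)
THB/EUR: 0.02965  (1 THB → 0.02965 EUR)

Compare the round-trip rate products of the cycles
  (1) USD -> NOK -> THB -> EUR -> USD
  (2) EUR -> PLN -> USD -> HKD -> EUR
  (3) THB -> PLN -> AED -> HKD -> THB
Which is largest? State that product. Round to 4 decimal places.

0.9693

(1) 9.821 × 3.591 × 0.02965 × 0.8247 = 0.86237
(2) 3.796 × 0.2173 × 8.677 × 0.1253 = 0.89682
(3) 0.1199 × 0.8521 × 2.284 × 4.154 = 0.96933
Highest is cycle (3) at 0.9693 (≤1, no arbitrage).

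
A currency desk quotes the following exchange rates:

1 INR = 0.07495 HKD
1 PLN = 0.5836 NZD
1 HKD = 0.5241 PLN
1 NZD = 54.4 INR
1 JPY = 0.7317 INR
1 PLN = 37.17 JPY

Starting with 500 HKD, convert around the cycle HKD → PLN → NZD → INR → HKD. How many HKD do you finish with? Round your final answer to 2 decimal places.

623.55

500 HKD × 0.5241 = 262.05 PLN
262.05 PLN × 0.5836 = 152.93238 NZD
152.93238 NZD × 54.4 = 8319.521472 INR
8319.521472 INR × 0.07495 = 623.5481343264 HKD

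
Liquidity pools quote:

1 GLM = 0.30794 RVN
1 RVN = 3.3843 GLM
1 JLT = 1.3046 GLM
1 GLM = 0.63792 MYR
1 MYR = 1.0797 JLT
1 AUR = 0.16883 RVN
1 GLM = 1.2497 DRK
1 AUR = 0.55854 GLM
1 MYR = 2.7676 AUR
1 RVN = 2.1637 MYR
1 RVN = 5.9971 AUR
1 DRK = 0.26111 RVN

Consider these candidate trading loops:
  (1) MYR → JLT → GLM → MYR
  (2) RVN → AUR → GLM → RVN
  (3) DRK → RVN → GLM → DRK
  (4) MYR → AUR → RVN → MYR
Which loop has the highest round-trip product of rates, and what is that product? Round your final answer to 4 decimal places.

1.1043

(1) 1.0797 × 1.3046 × 0.63792 = 0.89856
(2) 5.9971 × 0.55854 × 0.30794 = 1.03148
(3) 0.26111 × 3.3843 × 1.2497 = 1.10433
(4) 2.7676 × 0.16883 × 2.1637 = 1.01100
Highest is cycle (3) at 1.1043 (>1, arbitrage).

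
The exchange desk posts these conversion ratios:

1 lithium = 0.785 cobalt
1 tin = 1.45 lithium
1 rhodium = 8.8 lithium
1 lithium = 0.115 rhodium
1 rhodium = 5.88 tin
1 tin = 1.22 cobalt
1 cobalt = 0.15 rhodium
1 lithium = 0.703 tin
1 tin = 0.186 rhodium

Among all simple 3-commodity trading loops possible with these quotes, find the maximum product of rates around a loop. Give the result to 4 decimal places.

1.1507

lithium→tin→rhodium→lithium: 0.703 × 0.186 × 8.8 = 1.15067
cobalt→rhodium→tin→cobalt: 0.15 × 5.88 × 1.22 = 1.07604
lithium→cobalt→rhodium→lithium: 0.785 × 0.15 × 8.8 = 1.03620
lithium→rhodium→tin→lithium: 0.115 × 5.88 × 1.45 = 0.98049
Maximum is lithium→tin→rhodium→lithium at 1.1507; arbitrage exists.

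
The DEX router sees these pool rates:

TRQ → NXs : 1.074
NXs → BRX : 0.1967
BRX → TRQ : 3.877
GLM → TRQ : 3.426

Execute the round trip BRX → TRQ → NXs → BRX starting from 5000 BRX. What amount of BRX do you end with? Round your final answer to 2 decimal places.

5000 BRX × 3.877 = 19385 TRQ
19385 TRQ × 1.074 = 20819.49 NXs
20819.49 NXs × 0.1967 = 4095.193683 BRX

4095.19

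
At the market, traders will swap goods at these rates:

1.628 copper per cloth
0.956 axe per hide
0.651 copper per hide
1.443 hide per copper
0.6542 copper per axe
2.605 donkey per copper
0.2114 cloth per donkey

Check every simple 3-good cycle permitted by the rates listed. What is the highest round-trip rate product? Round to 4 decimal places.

0.9025

hide→axe→copper→hide: 0.956 × 0.6542 × 1.443 = 0.90247
donkey→cloth→copper→donkey: 0.2114 × 1.628 × 2.605 = 0.89653
Maximum is hide→axe→copper→hide at 0.9025; no arbitrage — every cycle loses value.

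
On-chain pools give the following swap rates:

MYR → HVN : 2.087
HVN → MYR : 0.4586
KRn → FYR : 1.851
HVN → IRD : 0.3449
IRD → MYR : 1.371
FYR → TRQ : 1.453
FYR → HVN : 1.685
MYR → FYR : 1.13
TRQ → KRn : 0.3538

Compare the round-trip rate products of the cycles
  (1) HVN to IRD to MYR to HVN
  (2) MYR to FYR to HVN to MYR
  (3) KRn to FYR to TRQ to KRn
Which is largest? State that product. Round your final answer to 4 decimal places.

0.9869

(1) 0.3449 × 1.371 × 2.087 = 0.98685
(2) 1.13 × 1.685 × 0.4586 = 0.87320
(3) 1.851 × 1.453 × 0.3538 = 0.95155
Highest is cycle (1) at 0.9869 (≤1, no arbitrage).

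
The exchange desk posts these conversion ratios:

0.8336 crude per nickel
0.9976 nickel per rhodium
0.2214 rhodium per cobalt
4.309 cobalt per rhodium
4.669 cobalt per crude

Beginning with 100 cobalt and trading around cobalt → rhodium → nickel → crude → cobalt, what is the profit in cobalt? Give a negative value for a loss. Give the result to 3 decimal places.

100 cobalt × 0.2214 = 22.14 rhodium
22.14 rhodium × 0.9976 = 22.086864 nickel
22.086864 nickel × 0.8336 = 18.4116098304 crude
18.4116098304 crude × 4.669 = 85.9638062981376 cobalt
Net change: 85.9638062981376 − 100 = -14.0361937018624 cobalt

-14.036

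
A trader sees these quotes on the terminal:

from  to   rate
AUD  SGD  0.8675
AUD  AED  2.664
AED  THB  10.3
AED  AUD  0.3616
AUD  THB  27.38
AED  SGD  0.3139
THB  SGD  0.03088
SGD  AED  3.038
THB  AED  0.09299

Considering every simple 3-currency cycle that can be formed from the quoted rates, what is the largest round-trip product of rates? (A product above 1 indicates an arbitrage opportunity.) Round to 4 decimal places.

AED→THB→SGD→AED: 10.3 × 0.03088 × 3.038 = 0.96628
AED→AUD→SGD→AED: 0.3616 × 0.8675 × 3.038 = 0.95298
AED→AUD→THB→AED: 0.3616 × 27.38 × 0.09299 = 0.92066
Maximum is AED→THB→SGD→AED at 0.9663; no arbitrage — every cycle loses value.

0.9663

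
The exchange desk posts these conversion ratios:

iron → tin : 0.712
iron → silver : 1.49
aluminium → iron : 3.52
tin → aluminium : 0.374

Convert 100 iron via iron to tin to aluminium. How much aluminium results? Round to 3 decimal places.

26.629

100 iron × 0.712 = 71.2 tin
71.2 tin × 0.374 = 26.6288 aluminium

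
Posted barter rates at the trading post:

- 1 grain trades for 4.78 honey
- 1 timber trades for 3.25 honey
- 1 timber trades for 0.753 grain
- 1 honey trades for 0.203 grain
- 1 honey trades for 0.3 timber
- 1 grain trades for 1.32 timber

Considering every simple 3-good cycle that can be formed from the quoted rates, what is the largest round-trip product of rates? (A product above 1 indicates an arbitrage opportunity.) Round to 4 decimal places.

1.0798

honey→timber→grain→honey: 0.3 × 0.753 × 4.78 = 1.07980
honey→grain→timber→honey: 0.203 × 1.32 × 3.25 = 0.87087
Maximum is honey→timber→grain→honey at 1.0798; arbitrage exists.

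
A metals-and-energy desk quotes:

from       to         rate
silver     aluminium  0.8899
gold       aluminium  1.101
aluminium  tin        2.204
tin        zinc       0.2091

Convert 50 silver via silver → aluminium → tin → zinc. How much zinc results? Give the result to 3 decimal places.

20.506

50 silver × 0.8899 = 44.495 aluminium
44.495 aluminium × 2.204 = 98.06698 tin
98.06698 tin × 0.2091 = 20.505805518 zinc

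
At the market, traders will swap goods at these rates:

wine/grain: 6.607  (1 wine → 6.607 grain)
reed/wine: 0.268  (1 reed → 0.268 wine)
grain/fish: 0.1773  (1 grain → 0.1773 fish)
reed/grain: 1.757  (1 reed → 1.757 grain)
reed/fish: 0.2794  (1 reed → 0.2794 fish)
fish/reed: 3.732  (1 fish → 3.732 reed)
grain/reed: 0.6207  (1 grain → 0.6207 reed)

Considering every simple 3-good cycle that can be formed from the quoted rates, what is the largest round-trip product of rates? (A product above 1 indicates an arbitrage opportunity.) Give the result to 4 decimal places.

1.1626

fish→reed→grain→fish: 3.732 × 1.757 × 0.1773 = 1.16258
wine→grain→reed→wine: 6.607 × 0.6207 × 0.268 = 1.09906
Maximum is fish→reed→grain→fish at 1.1626; arbitrage exists.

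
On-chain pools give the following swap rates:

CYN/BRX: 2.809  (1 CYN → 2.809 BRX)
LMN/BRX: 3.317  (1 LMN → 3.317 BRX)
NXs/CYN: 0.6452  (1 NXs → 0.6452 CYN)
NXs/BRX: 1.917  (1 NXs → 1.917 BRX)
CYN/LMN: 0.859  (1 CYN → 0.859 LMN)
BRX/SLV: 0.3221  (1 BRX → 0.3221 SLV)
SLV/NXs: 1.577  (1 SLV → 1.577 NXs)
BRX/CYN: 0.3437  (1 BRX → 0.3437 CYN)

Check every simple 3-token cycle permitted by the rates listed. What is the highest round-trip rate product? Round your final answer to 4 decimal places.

BRX→CYN→LMN→BRX: 0.3437 × 0.859 × 3.317 = 0.97931
SLV→NXs→BRX→SLV: 1.577 × 1.917 × 0.3221 = 0.97374
Maximum is BRX→CYN→LMN→BRX at 0.9793; no arbitrage — every cycle loses value.

0.9793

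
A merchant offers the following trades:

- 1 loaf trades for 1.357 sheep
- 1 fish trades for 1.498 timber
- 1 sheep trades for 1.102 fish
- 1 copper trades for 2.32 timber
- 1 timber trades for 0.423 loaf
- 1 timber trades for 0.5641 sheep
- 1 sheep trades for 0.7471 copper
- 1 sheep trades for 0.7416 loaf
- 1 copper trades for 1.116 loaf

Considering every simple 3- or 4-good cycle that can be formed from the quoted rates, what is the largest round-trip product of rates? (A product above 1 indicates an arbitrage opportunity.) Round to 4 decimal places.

loaf→sheep→copper→loaf: 1.357 × 0.7471 × 1.116 = 1.13142
loaf→sheep→copper→timber→loaf: 1.357 × 0.7471 × 2.32 × 0.423 = 0.99492
timber→sheep→copper→timber: 0.5641 × 0.7471 × 2.32 = 0.97774
fish→timber→loaf→sheep→fish: 1.498 × 0.423 × 1.357 × 1.102 = 0.94758
fish→timber→sheep→fish: 1.498 × 0.5641 × 1.102 = 0.93121
Maximum is loaf→sheep→copper→loaf at 1.1314; arbitrage exists.

1.1314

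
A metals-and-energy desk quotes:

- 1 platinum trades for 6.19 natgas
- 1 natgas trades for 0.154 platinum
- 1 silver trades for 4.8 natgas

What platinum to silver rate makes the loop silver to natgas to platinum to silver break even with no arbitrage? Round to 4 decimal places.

1.3528

Known legs of the cycle: 4.8 × 0.154 = 0.7392
For no arbitrage the full-cycle product must be 1, so the missing rate is 1 / 0.7392 ≈ 1.352814.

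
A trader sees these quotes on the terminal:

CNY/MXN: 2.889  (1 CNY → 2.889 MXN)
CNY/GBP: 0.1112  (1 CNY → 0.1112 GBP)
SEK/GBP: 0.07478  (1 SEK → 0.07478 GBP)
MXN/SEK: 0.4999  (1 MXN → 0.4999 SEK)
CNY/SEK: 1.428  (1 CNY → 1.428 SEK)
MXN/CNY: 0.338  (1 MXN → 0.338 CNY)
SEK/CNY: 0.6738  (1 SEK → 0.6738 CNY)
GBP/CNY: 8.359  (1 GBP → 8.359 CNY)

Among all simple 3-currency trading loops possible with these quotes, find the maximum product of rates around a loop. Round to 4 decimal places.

SEK→CNY→MXN→SEK: 0.6738 × 2.889 × 0.4999 = 0.97311
SEK→GBP→CNY→SEK: 0.07478 × 8.359 × 1.428 = 0.89262
Maximum is SEK→CNY→MXN→SEK at 0.9731; no arbitrage — every cycle loses value.

0.9731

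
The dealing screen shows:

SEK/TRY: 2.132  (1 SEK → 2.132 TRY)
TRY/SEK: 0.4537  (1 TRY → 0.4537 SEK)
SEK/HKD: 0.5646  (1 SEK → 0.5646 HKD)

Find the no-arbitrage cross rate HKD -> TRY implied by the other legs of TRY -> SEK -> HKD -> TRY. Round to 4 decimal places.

3.9038

Known legs of the cycle: 0.4537 × 0.5646 = 0.25615902
For no arbitrage the full-cycle product must be 1, so the missing rate is 1 / 0.25615902 ≈ 3.903825.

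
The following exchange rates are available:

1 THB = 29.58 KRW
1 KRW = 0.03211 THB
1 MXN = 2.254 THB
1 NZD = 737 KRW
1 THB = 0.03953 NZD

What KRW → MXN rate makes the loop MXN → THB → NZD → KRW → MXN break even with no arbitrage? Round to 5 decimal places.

0.01523

Known legs of the cycle: 2.254 × 0.03953 × 737 = 65.66715694
For no arbitrage the full-cycle product must be 1, so the missing rate is 1 / 65.66715694 ≈ 0.0152283.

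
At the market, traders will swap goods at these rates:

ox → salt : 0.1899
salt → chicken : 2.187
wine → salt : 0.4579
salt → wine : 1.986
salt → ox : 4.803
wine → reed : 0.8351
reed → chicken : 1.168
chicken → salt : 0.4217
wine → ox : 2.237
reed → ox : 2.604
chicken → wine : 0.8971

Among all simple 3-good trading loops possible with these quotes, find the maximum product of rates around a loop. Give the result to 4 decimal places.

0.8984

salt→chicken→wine→salt: 2.187 × 0.8971 × 0.4579 = 0.89838
reed→chicken→wine→reed: 1.168 × 0.8971 × 0.8351 = 0.87503
ox→salt→wine→ox: 0.1899 × 1.986 × 2.237 = 0.84367
Maximum is salt→chicken→wine→salt at 0.8984; no arbitrage — every cycle loses value.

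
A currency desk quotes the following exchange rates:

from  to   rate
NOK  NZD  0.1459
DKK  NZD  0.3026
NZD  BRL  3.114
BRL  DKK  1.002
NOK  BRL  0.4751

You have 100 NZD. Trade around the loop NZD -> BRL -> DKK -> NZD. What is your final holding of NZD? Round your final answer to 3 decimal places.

100 NZD × 3.114 = 311.4 BRL
311.4 BRL × 1.002 = 312.0228 DKK
312.0228 DKK × 0.3026 = 94.41809928 NZD

94.418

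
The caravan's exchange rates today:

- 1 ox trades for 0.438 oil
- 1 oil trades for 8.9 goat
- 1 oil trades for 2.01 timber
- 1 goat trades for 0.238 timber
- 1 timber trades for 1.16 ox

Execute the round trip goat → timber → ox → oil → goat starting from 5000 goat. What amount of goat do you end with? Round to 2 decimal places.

5000 goat × 0.238 = 1190 timber
1190 timber × 1.16 = 1380.4 ox
1380.4 ox × 0.438 = 604.6152 oil
604.6152 oil × 8.9 = 5381.07528 goat

5381.08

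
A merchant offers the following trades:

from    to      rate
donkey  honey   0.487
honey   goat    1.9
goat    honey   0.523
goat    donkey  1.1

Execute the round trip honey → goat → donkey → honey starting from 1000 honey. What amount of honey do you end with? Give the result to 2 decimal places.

1000 honey × 1.9 = 1900 goat
1900 goat × 1.1 = 2090 donkey
2090 donkey × 0.487 = 1017.83 honey

1017.83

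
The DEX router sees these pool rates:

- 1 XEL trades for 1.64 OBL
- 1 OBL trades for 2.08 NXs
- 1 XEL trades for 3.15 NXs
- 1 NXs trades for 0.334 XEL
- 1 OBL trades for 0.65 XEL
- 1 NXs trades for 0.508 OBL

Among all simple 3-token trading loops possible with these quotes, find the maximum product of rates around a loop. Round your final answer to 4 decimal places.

1.1393

OBL→NXs→XEL→OBL: 2.08 × 0.334 × 1.64 = 1.13934
OBL→XEL→NXs→OBL: 0.65 × 3.15 × 0.508 = 1.04013
Maximum is OBL→NXs→XEL→OBL at 1.1393; arbitrage exists.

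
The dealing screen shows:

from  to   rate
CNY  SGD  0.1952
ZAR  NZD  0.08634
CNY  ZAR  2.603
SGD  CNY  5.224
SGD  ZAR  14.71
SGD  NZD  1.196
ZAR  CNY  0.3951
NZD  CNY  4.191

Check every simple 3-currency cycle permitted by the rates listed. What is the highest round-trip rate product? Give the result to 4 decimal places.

ZAR→CNY→SGD→ZAR: 0.3951 × 0.1952 × 14.71 = 1.13449
NZD→CNY→SGD→NZD: 4.191 × 0.1952 × 1.196 = 0.97843
ZAR→NZD→CNY→ZAR: 0.08634 × 4.191 × 2.603 = 0.94190
Maximum is ZAR→CNY→SGD→ZAR at 1.1345; arbitrage exists.

1.1345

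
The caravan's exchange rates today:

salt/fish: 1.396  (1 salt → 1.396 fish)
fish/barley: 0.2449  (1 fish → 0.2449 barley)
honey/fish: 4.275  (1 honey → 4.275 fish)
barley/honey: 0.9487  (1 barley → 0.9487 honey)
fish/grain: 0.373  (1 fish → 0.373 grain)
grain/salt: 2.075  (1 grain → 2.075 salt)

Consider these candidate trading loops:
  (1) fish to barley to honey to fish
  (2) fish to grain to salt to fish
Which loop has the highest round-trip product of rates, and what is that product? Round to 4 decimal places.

1.0805

(1) 0.2449 × 0.9487 × 4.275 = 0.99324
(2) 0.373 × 2.075 × 1.396 = 1.08047
Highest is cycle (2) at 1.0805 (>1, arbitrage).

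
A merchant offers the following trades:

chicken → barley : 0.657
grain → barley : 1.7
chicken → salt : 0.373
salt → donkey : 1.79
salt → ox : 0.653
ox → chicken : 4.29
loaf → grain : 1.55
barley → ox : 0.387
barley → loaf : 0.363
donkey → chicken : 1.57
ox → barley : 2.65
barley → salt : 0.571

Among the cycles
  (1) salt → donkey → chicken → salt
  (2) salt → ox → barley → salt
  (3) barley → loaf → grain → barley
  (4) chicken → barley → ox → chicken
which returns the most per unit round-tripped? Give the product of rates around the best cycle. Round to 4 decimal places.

(1) 1.79 × 1.57 × 0.373 = 1.04824
(2) 0.653 × 2.65 × 0.571 = 0.98809
(3) 0.363 × 1.55 × 1.7 = 0.95651
(4) 0.657 × 0.387 × 4.29 = 1.09077
Highest is cycle (4) at 1.0908 (>1, arbitrage).

1.0908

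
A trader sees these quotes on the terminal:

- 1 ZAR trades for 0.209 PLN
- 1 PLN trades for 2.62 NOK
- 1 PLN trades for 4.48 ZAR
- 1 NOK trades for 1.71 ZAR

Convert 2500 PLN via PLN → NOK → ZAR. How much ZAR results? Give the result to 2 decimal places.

11200.50

2500 PLN × 2.62 = 6550 NOK
6550 NOK × 1.71 = 11200.5 ZAR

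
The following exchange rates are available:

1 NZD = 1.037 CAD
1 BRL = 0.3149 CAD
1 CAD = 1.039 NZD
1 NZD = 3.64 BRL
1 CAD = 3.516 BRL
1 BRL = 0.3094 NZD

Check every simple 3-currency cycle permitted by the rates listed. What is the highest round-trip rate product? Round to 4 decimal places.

1.1909

CAD→NZD→BRL→CAD: 1.039 × 3.64 × 0.3149 = 1.19094
CAD→BRL→NZD→CAD: 3.516 × 0.3094 × 1.037 = 1.12810
Maximum is CAD→NZD→BRL→CAD at 1.1909; arbitrage exists.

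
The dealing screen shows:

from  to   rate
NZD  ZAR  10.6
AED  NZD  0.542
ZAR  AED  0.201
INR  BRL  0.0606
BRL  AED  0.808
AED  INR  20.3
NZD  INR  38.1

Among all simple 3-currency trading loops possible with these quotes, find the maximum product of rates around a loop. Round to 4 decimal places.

1.1548

NZD→ZAR→AED→NZD: 10.6 × 0.201 × 0.542 = 1.15479
BRL→AED→INR→BRL: 0.808 × 20.3 × 0.0606 = 0.99399
Maximum is NZD→ZAR→AED→NZD at 1.1548; arbitrage exists.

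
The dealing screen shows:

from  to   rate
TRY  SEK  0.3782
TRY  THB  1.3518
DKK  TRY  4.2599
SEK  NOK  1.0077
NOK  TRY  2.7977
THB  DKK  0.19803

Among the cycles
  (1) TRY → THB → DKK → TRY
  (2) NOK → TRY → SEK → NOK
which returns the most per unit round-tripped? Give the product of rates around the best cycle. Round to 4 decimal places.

1.1404

(1) 1.3518 × 0.19803 × 4.2599 = 1.14036
(2) 2.7977 × 0.3782 × 1.0077 = 1.06624
Highest is cycle (1) at 1.1404 (>1, arbitrage).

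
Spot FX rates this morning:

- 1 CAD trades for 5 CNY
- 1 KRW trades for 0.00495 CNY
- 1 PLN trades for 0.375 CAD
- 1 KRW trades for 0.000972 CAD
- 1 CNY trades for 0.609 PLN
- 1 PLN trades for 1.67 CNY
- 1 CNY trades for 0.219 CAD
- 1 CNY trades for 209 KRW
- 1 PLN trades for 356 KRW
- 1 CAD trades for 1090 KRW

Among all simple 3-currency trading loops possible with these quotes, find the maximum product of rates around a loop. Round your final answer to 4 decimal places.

1.1816

CAD→KRW→CNY→CAD: 1090 × 0.00495 × 0.219 = 1.18161
CAD→CNY→PLN→CAD: 5 × 0.609 × 0.375 = 1.14188
KRW→CNY→PLN→KRW: 0.00495 × 0.609 × 356 = 1.07318
CAD→CNY→KRW→CAD: 5 × 209 × 0.000972 = 1.01574
Maximum is CAD→KRW→CNY→CAD at 1.1816; arbitrage exists.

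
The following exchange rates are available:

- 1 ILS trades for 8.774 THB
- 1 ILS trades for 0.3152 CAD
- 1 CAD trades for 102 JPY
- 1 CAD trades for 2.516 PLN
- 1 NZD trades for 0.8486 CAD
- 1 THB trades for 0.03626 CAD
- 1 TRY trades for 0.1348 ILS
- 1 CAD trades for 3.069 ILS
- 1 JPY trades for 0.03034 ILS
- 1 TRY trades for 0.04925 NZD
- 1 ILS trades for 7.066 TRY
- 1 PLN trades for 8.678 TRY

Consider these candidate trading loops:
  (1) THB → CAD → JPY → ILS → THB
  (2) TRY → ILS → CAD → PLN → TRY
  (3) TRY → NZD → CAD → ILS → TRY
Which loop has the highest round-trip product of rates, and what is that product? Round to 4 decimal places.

0.9846

(1) 0.03626 × 102 × 0.03034 × 8.774 = 0.98456
(2) 0.1348 × 0.3152 × 2.516 × 8.678 = 0.92770
(3) 0.04925 × 0.8486 × 3.069 × 7.066 = 0.90632
Highest is cycle (1) at 0.9846 (≤1, no arbitrage).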